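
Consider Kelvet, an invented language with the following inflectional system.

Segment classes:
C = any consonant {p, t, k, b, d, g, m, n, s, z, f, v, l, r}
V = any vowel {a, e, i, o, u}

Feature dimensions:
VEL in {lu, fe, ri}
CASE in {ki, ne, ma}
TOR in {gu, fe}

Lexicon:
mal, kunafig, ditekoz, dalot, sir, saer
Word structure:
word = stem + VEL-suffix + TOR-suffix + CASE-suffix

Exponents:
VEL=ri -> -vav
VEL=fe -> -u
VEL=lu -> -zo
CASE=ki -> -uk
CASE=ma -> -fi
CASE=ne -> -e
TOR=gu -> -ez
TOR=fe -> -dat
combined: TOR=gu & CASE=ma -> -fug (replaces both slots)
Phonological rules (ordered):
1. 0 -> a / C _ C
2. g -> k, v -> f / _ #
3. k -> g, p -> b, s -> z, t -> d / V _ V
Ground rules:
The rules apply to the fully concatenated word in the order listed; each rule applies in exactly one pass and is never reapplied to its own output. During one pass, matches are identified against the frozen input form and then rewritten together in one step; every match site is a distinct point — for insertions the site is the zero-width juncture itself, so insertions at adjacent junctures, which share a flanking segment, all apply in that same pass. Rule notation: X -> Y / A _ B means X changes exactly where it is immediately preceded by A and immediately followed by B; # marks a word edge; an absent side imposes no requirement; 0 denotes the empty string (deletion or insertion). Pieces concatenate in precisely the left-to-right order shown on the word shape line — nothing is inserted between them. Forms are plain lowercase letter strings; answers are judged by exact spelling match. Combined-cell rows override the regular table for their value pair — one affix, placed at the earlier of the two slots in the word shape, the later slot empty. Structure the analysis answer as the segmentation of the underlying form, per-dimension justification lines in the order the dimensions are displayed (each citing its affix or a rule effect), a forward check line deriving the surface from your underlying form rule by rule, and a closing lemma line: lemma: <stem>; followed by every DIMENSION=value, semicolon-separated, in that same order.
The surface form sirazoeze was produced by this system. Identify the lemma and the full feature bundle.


underlying: sir-zo-ez-e
VEL=lu - signalled by the affix -zo
CASE=ne - signalled by the affix -e
TOR=gu - signalled by the affix -ez
check: sirzoeze -> sirazoeze -> sirazoeze -> sirazoeze
lemma: sir; VEL=lu; CASE=ne; TOR=gu


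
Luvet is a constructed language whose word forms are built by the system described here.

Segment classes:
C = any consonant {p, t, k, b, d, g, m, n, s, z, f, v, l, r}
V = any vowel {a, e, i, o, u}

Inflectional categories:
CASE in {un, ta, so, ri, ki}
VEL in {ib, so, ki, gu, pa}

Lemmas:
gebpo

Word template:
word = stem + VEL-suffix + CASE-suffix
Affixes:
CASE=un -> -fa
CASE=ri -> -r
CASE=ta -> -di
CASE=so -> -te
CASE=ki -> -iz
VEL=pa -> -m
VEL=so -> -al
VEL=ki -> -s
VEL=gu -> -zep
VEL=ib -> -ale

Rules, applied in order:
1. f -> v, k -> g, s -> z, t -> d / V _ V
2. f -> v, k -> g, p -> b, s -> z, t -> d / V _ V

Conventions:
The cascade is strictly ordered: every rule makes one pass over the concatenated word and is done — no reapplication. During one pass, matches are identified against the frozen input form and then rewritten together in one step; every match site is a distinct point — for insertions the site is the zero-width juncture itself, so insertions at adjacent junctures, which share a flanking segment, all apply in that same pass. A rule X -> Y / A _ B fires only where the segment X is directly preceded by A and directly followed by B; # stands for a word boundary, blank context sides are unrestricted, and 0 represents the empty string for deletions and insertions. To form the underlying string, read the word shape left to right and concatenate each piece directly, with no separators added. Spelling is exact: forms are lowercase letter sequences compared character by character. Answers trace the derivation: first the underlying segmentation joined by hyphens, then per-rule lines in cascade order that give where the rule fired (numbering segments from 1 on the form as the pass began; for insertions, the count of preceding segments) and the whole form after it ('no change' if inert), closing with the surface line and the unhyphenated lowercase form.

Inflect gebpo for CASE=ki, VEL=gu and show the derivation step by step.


underlying: gebpo-zep-iz
1. f -> v, k -> g, s -> z, t -> d / V _ V: no change
2. f -> v, k -> g, p -> b, s -> z, t -> d / V _ V: fires at position(s) 8: gebpozebiz
surface: gebpozebiz


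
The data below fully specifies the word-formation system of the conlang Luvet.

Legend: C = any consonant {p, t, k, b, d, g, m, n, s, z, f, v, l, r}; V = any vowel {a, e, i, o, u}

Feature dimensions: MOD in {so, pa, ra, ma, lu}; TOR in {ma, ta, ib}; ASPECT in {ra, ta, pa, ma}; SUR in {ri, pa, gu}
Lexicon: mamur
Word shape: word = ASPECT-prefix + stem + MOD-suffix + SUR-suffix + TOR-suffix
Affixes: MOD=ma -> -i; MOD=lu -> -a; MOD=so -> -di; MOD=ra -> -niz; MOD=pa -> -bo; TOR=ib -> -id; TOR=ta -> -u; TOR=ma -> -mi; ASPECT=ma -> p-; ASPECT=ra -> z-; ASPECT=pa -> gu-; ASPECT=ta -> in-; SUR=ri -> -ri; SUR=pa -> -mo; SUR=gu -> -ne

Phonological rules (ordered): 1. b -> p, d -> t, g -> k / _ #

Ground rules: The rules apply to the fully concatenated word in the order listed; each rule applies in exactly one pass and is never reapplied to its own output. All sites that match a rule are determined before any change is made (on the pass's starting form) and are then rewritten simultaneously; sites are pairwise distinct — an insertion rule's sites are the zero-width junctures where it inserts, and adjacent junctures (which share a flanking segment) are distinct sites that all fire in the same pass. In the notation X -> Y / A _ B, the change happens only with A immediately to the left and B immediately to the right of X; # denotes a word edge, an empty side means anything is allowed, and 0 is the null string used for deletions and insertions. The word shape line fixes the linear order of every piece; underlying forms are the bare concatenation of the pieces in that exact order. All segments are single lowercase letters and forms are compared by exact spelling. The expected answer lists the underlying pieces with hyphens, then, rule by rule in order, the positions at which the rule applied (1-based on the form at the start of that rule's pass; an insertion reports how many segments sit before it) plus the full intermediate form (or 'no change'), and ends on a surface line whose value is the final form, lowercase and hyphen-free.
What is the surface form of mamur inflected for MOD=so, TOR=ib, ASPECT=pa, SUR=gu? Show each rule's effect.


underlying: gu-mamur-di-ne-id
1. b -> p, d -> t, g -> k / _ #: fires at position(s) 13: gumamurdineit
surface: gumamurdineit


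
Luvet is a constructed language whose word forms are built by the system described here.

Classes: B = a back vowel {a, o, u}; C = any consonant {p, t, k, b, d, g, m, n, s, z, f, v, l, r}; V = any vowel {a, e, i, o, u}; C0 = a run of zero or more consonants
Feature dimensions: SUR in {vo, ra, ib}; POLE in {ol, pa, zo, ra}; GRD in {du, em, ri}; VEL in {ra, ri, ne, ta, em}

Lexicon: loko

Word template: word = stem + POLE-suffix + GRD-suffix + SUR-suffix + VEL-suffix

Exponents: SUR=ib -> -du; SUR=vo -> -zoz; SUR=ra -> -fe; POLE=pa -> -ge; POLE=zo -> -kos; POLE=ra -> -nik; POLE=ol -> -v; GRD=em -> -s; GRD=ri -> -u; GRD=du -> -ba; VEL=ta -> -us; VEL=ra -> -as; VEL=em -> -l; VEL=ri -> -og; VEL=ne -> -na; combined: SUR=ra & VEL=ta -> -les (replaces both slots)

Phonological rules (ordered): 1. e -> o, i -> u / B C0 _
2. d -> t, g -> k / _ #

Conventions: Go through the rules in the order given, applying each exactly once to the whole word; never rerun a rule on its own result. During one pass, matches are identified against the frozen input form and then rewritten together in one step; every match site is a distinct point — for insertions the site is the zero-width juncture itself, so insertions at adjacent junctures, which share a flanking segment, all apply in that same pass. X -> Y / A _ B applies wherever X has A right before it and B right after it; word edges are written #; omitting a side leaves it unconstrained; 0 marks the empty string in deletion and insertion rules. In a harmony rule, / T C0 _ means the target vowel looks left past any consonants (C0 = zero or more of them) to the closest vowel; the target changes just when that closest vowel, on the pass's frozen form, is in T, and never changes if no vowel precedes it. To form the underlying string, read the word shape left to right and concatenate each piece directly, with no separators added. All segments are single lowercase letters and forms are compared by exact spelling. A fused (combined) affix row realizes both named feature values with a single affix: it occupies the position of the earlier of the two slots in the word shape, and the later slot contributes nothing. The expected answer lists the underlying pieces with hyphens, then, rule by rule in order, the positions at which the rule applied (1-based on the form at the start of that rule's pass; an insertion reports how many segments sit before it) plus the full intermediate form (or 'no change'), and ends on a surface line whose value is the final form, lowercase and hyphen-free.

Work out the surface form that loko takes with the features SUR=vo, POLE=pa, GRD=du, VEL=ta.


underlying: loko-ge-ba-zoz-us
1. e -> o, i -> u / B C0 _: fires at position(s) 6: lokogobazozus
2. d -> t, g -> k / _ #: no change
surface: lokogobazozus


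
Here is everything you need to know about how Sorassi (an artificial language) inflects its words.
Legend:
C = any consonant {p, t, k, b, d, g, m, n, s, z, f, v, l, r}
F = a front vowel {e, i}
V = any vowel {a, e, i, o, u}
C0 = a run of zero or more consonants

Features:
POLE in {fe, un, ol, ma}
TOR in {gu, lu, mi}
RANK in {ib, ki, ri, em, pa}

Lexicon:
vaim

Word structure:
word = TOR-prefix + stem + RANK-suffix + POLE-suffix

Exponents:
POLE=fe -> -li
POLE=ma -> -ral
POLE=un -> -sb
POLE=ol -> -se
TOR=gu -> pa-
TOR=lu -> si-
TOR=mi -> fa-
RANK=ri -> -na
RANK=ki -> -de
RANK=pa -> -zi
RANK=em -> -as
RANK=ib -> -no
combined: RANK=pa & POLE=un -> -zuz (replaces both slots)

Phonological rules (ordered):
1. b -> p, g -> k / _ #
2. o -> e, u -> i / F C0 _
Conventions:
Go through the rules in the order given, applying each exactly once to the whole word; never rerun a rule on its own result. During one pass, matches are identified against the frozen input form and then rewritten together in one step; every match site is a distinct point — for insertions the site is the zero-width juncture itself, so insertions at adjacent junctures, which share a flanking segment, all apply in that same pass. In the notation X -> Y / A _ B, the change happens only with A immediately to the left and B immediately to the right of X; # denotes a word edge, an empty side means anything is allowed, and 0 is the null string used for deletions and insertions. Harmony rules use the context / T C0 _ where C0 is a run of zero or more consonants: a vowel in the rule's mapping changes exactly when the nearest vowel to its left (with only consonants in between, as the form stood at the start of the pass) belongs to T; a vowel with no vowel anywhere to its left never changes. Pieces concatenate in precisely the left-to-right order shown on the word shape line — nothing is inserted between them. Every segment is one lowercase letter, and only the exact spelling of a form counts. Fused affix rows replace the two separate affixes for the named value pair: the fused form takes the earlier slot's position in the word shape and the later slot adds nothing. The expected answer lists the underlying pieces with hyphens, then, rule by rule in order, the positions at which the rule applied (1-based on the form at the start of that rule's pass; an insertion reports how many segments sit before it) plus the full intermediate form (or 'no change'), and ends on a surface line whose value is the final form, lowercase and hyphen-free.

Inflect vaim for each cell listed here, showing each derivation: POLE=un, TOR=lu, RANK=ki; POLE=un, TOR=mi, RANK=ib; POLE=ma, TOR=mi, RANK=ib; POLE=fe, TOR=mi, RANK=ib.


cell POLE=un, TOR=lu, RANK=ki:
underlying: si-vaim-de-sb
1. b -> p, g -> k / _ #: fires at position(s) 10: sivaimdesp
2. o -> e, u -> i / F C0 _: no change
surface: sivaimdesp

cell POLE=un, TOR=mi, RANK=ib:
underlying: fa-vaim-no-sb
1. b -> p, g -> k / _ #: fires at position(s) 10: favaimnosp
2. o -> e, u -> i / F C0 _: fires at position(s) 8: favaimnesp
surface: favaimnesp

cell POLE=ma, TOR=mi, RANK=ib:
underlying: fa-vaim-no-ral
1. b -> p, g -> k / _ #: no change
2. o -> e, u -> i / F C0 _: fires at position(s) 8: favaimneral
surface: favaimneral

cell POLE=fe, TOR=mi, RANK=ib:
underlying: fa-vaim-no-li
1. b -> p, g -> k / _ #: no change
2. o -> e, u -> i / F C0 _: fires at position(s) 8: favaimneli
surface: favaimneli


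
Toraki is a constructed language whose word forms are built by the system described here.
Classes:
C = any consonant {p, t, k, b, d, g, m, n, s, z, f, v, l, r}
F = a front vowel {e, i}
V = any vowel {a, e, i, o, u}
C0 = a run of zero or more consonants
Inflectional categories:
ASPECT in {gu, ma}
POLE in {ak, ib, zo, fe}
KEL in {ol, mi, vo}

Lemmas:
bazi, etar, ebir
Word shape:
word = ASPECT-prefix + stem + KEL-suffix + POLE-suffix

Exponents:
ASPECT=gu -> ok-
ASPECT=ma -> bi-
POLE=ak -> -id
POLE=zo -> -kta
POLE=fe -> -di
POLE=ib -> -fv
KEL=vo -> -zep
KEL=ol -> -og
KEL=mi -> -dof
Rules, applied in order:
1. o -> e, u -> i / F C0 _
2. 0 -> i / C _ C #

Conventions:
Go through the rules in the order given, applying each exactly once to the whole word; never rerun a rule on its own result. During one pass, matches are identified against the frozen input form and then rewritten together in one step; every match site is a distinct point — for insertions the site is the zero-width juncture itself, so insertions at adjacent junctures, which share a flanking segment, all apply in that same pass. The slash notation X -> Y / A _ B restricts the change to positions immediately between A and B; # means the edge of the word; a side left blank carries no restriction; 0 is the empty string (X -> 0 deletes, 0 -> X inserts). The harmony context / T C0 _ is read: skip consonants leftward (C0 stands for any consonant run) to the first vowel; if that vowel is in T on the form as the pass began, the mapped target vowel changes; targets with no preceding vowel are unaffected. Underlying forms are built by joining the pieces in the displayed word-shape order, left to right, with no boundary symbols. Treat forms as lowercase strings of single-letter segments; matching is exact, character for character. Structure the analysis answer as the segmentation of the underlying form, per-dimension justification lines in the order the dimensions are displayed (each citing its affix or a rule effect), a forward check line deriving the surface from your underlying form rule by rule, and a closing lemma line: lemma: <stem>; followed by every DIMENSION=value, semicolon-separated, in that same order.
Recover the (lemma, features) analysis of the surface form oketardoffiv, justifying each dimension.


underlying: ok-etar-dof-fv
ASPECT=gu - signalled by the affix ok-
POLE=ib - signalled by the affix -fv
KEL=mi - signalled by the affix -dof
check: oketardoffv -> oketardoffv -> oketardoffiv
lemma: etar; ASPECT=gu; POLE=ib; KEL=mi


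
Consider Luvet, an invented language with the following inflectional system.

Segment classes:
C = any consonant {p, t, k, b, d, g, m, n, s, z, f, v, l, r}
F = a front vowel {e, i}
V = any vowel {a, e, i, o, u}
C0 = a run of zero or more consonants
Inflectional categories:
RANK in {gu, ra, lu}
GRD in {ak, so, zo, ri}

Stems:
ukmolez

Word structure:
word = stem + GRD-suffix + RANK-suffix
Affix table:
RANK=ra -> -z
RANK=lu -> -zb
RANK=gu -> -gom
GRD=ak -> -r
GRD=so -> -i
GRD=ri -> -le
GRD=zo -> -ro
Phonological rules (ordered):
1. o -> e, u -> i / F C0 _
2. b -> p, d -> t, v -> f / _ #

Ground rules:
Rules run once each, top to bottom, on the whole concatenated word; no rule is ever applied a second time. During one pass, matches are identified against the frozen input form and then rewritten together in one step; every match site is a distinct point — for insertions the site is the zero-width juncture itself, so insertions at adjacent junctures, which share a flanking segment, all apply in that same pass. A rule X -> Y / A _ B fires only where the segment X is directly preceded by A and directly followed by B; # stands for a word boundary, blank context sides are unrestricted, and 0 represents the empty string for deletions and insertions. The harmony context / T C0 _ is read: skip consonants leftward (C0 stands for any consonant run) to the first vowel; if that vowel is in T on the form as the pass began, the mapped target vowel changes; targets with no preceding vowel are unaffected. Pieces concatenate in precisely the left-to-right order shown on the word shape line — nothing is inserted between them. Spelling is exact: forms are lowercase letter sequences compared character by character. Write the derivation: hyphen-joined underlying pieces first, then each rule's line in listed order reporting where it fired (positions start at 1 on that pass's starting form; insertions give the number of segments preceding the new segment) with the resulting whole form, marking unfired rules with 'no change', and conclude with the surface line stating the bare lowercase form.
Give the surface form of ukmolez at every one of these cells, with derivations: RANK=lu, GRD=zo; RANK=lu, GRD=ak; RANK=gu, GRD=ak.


cell RANK=lu, GRD=zo:
underlying: ukmolez-ro-zb
1. o -> e, u -> i / F C0 _: fires at position(s) 9: ukmolezrezb
2. b -> p, d -> t, v -> f / _ #: fires at position(s) 11: ukmolezrezp
surface: ukmolezrezp

cell RANK=lu, GRD=ak:
underlying: ukmolez-r-zb
1. o -> e, u -> i / F C0 _: no change
2. b -> p, d -> t, v -> f / _ #: fires at position(s) 10: ukmolezrzp
surface: ukmolezrzp

cell RANK=gu, GRD=ak:
underlying: ukmolez-r-gom
1. o -> e, u -> i / F C0 _: fires at position(s) 10: ukmolezrgem
2. b -> p, d -> t, v -> f / _ #: no change
surface: ukmolezrgem


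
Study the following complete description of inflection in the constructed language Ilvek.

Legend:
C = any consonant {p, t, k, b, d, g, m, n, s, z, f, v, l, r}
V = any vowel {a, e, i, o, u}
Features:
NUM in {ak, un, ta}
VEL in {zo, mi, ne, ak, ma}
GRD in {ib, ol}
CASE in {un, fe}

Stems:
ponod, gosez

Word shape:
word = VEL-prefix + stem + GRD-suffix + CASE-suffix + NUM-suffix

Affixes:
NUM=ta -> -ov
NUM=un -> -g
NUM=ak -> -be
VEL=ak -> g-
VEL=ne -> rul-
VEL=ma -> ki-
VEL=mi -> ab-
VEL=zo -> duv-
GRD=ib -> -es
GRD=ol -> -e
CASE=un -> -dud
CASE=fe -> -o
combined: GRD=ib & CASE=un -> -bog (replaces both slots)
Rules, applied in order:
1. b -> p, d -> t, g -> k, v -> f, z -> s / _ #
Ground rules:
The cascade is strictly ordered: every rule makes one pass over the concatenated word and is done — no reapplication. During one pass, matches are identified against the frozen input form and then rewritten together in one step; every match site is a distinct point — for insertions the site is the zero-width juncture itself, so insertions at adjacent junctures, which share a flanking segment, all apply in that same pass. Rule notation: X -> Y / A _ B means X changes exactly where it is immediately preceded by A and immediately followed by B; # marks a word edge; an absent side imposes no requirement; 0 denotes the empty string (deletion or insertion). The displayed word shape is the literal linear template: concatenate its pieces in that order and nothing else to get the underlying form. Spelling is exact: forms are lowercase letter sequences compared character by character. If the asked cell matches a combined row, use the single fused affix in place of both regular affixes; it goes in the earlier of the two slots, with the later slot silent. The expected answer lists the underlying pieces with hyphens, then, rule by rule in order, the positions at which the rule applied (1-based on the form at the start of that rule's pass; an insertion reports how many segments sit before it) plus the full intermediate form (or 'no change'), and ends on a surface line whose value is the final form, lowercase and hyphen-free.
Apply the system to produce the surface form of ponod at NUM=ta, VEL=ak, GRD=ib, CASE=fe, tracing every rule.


underlying: g-ponod-es-o-ov
1. b -> p, d -> t, g -> k, v -> f, z -> s / _ #: fires at position(s) 11: gponodesoof
surface: gponodesoof


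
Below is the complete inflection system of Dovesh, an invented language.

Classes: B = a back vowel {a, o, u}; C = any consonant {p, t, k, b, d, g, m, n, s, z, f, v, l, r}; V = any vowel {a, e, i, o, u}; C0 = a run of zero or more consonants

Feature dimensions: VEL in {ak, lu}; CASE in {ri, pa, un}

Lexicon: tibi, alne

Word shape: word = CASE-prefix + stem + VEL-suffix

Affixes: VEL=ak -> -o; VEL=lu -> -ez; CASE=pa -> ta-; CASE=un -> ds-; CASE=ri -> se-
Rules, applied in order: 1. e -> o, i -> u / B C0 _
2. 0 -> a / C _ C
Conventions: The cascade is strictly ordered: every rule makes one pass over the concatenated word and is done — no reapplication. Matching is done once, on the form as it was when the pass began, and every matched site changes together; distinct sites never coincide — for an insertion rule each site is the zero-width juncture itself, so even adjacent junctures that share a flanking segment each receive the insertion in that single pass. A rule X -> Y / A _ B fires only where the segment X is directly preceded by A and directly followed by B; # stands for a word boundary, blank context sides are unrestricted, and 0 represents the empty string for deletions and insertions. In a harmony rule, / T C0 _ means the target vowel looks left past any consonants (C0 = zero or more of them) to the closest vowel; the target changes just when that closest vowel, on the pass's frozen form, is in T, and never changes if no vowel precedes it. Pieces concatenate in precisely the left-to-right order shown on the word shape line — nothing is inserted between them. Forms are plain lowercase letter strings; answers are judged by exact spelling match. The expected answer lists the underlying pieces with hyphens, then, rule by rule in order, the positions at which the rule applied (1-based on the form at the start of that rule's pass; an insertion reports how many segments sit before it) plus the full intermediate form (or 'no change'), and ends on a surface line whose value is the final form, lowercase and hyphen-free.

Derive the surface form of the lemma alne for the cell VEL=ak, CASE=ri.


underlying: se-alne-o
1. e -> o, i -> u / B C0 _: fires at position(s) 6: sealnoo
2. 0 -> a / C _ C: inserts after position(s) 4: sealanoo
surface: sealanoo


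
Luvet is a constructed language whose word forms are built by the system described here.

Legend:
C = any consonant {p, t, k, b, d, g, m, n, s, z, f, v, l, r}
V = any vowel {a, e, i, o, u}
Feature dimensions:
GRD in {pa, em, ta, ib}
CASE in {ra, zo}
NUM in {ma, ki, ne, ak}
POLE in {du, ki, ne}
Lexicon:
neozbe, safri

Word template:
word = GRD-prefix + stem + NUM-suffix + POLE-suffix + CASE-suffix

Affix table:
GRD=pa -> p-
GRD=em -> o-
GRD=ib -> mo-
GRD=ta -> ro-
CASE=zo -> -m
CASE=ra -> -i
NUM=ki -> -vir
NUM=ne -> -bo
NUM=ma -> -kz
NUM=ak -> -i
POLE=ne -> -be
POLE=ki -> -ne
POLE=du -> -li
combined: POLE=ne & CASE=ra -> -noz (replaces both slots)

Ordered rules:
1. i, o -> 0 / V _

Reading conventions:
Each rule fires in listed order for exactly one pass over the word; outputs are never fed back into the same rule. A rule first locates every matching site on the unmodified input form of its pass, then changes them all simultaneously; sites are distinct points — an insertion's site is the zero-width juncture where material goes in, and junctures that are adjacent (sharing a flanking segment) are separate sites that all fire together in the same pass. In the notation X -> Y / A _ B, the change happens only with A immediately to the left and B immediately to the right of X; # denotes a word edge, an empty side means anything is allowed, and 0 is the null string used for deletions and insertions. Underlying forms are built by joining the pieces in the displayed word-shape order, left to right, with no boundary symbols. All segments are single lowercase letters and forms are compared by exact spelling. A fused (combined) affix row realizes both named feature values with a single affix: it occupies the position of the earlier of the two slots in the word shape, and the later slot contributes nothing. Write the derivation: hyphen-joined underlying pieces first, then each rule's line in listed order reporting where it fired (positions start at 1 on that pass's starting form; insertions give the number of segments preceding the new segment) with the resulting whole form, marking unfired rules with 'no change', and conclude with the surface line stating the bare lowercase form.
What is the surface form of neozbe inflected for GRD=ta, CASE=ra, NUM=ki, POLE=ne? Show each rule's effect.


underlying: ro-neozbe-vir-noz
1. i, o -> 0 / V _: fires at position(s) 5: ronezbevirnoz
surface: ronezbevirnoz


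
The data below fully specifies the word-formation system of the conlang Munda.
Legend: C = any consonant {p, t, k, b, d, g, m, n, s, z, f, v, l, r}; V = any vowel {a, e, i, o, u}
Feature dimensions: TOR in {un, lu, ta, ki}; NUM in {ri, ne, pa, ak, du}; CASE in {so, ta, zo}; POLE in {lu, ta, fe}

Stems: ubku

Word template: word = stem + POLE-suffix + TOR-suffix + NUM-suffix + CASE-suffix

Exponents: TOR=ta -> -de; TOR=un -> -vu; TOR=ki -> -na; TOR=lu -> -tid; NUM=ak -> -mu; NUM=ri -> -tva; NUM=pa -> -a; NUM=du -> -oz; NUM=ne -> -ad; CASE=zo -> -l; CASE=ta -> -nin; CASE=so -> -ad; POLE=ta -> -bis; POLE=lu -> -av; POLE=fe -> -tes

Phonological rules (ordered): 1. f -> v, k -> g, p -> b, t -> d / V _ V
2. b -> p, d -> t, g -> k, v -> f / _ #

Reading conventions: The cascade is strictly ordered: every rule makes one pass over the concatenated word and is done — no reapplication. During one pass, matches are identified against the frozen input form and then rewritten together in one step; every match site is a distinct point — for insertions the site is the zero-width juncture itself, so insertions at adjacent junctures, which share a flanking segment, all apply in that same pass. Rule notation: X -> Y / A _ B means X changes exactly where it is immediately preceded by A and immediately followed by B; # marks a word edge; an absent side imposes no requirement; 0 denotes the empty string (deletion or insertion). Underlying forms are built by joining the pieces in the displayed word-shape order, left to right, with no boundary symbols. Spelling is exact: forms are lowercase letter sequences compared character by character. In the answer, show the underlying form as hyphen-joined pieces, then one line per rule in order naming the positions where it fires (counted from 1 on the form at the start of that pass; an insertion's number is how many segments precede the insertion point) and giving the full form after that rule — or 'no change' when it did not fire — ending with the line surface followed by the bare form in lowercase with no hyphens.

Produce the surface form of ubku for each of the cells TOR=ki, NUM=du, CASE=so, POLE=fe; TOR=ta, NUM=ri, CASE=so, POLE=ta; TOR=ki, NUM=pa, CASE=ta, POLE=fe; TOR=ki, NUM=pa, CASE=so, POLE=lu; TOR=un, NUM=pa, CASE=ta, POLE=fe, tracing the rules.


cell TOR=ki, NUM=du, CASE=so, POLE=fe:
underlying: ubku-tes-na-oz-ad
1. f -> v, k -> g, p -> b, t -> d / V _ V: fires at position(s) 5: ubkudesnaozad
2. b -> p, d -> t, g -> k, v -> f / _ #: fires at position(s) 13: ubkudesnaozat
surface: ubkudesnaozat

cell TOR=ta, NUM=ri, CASE=so, POLE=ta:
underlying: ubku-bis-de-tva-ad
1. f -> v, k -> g, p -> b, t -> d / V _ V: no change
2. b -> p, d -> t, g -> k, v -> f / _ #: fires at position(s) 14: ubkubisdetvaat
surface: ubkubisdetvaat

cell TOR=ki, NUM=pa, CASE=ta, POLE=fe:
underlying: ubku-tes-na-a-nin
1. f -> v, k -> g, p -> b, t -> d / V _ V: fires at position(s) 5: ubkudesnaanin
2. b -> p, d -> t, g -> k, v -> f / _ #: no change
surface: ubkudesnaanin

cell TOR=ki, NUM=pa, CASE=so, POLE=lu:
underlying: ubku-av-na-a-ad
1. f -> v, k -> g, p -> b, t -> d / V _ V: no change
2. b -> p, d -> t, g -> k, v -> f / _ #: fires at position(s) 11: ubkuavnaaat
surface: ubkuavnaaat

cell TOR=un, NUM=pa, CASE=ta, POLE=fe:
underlying: ubku-tes-vu-a-nin
1. f -> v, k -> g, p -> b, t -> d / V _ V: fires at position(s) 5: ubkudesvuanin
2. b -> p, d -> t, g -> k, v -> f / _ #: no change
surface: ubkudesvuanin


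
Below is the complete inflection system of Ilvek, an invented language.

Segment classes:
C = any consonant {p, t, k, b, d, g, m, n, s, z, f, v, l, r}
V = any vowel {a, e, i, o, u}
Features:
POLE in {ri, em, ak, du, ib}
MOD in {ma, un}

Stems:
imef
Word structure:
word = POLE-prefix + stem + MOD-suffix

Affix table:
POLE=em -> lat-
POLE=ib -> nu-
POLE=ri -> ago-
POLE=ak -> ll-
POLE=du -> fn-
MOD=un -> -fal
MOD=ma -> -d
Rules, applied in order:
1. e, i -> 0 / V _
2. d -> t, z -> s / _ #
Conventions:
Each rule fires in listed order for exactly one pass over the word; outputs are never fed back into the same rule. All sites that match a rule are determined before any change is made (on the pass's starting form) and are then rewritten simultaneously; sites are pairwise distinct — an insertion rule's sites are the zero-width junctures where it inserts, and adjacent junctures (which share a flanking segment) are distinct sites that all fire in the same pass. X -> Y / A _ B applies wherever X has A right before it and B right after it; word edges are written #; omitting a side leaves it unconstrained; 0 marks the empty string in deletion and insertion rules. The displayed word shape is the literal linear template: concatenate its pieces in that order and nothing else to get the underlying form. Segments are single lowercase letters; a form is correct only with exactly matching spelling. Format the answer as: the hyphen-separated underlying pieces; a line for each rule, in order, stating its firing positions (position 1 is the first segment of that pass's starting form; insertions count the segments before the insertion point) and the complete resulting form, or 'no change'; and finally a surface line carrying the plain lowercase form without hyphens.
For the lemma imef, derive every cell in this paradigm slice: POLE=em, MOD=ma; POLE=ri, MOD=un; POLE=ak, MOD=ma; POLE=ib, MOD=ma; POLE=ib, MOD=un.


cell POLE=em, MOD=ma:
underlying: lat-imef-d
1. e, i -> 0 / V _: no change
2. d -> t, z -> s / _ #: fires at position(s) 8: latimeft
surface: latimeft

cell POLE=ri, MOD=un:
underlying: ago-imef-fal
1. e, i -> 0 / V _: fires at position(s) 4: agomeffal
2. d -> t, z -> s / _ #: no change
surface: agomeffal

cell POLE=ak, MOD=ma:
underlying: ll-imef-d
1. e, i -> 0 / V _: no change
2. d -> t, z -> s / _ #: fires at position(s) 7: llimeft
surface: llimeft

cell POLE=ib, MOD=ma:
underlying: nu-imef-d
1. e, i -> 0 / V _: fires at position(s) 3: numefd
2. d -> t, z -> s / _ #: fires at position(s) 6: numeft
surface: numeft

cell POLE=ib, MOD=un:
underlying: nu-imef-fal
1. e, i -> 0 / V _: fires at position(s) 3: numeffal
2. d -> t, z -> s / _ #: no change
surface: numeffal


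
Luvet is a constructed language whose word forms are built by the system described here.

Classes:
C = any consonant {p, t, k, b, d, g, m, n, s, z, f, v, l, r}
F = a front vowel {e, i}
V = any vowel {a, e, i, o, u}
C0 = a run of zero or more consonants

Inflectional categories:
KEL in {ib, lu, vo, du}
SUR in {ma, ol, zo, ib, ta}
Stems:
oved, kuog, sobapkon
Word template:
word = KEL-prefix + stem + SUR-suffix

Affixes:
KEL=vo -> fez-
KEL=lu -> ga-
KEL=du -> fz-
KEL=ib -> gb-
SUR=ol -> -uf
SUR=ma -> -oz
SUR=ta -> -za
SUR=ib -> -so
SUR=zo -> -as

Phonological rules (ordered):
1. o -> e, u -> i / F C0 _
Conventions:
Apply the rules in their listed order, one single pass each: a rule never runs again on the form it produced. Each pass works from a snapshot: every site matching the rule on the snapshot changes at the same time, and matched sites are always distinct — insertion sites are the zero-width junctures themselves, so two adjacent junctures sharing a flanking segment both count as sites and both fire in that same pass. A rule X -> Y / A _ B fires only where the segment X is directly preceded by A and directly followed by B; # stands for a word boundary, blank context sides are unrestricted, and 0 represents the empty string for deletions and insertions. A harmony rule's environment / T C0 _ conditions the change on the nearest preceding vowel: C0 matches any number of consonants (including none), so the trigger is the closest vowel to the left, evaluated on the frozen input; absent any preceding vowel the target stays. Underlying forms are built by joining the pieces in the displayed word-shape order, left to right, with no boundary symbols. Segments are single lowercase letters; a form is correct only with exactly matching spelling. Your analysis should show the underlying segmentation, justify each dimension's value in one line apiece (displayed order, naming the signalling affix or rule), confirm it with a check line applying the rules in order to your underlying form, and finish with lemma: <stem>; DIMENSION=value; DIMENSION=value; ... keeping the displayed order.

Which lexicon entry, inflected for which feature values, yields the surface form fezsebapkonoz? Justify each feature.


underlying: fez-sobapkon-oz
KEL=vo - signalled by the affix fez-
SUR=ma - signalled by the affix -oz
check: fezsobapkonoz -> fezsebapkonoz
lemma: sobapkon; KEL=vo; SUR=ma


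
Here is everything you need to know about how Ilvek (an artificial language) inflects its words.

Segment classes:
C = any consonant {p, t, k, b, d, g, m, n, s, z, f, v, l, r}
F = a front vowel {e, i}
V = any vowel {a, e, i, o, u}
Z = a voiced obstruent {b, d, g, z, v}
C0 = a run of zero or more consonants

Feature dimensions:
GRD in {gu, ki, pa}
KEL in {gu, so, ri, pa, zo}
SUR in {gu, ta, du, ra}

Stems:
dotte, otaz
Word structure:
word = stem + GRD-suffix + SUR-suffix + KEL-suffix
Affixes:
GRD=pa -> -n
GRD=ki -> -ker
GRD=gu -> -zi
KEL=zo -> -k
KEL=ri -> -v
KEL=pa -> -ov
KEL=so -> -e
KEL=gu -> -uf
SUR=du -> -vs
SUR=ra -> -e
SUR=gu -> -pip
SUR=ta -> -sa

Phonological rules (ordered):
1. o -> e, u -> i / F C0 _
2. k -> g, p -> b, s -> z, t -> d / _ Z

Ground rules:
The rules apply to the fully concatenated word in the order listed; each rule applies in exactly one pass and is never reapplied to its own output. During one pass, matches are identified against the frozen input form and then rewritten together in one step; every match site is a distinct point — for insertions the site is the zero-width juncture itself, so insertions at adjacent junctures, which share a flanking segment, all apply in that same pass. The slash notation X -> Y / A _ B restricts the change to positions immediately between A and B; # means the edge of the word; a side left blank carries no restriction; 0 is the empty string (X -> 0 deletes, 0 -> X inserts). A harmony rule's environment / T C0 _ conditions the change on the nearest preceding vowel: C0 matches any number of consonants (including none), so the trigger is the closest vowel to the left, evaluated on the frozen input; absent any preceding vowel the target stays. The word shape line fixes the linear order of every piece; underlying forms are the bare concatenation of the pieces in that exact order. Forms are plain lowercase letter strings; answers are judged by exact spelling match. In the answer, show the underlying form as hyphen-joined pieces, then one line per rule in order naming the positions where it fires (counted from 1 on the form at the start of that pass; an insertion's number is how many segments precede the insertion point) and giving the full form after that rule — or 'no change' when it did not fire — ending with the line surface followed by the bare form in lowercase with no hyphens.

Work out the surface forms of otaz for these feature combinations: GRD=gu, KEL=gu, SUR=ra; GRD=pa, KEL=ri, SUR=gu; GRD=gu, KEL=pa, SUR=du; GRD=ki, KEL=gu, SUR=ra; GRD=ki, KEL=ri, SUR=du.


cell GRD=gu, KEL=gu, SUR=ra:
underlying: otaz-zi-e-uf
1. o -> e, u -> i / F C0 _: fires at position(s) 8: otazzieif
2. k -> g, p -> b, s -> z, t -> d / _ Z: no change
surface: otazzieif

cell GRD=pa, KEL=ri, SUR=gu:
underlying: otaz-n-pip-v
1. o -> e, u -> i / F C0 _: no change
2. k -> g, p -> b, s -> z, t -> d / _ Z: fires at position(s) 8: otaznpibv
surface: otaznpibv

cell GRD=gu, KEL=pa, SUR=du:
underlying: otaz-zi-vs-ov
1. o -> e, u -> i / F C0 _: fires at position(s) 9: otazzivsev
2. k -> g, p -> b, s -> z, t -> d / _ Z: no change
surface: otazzivsev

cell GRD=ki, KEL=gu, SUR=ra:
underlying: otaz-ker-e-uf
1. o -> e, u -> i / F C0 _: fires at position(s) 9: otazkereif
2. k -> g, p -> b, s -> z, t -> d / _ Z: no change
surface: otazkereif

cell GRD=ki, KEL=ri, SUR=du:
underlying: otaz-ker-vs-v
1. o -> e, u -> i / F C0 _: no change
2. k -> g, p -> b, s -> z, t -> d / _ Z: fires at position(s) 9: otazkervzv
surface: otazkervzv


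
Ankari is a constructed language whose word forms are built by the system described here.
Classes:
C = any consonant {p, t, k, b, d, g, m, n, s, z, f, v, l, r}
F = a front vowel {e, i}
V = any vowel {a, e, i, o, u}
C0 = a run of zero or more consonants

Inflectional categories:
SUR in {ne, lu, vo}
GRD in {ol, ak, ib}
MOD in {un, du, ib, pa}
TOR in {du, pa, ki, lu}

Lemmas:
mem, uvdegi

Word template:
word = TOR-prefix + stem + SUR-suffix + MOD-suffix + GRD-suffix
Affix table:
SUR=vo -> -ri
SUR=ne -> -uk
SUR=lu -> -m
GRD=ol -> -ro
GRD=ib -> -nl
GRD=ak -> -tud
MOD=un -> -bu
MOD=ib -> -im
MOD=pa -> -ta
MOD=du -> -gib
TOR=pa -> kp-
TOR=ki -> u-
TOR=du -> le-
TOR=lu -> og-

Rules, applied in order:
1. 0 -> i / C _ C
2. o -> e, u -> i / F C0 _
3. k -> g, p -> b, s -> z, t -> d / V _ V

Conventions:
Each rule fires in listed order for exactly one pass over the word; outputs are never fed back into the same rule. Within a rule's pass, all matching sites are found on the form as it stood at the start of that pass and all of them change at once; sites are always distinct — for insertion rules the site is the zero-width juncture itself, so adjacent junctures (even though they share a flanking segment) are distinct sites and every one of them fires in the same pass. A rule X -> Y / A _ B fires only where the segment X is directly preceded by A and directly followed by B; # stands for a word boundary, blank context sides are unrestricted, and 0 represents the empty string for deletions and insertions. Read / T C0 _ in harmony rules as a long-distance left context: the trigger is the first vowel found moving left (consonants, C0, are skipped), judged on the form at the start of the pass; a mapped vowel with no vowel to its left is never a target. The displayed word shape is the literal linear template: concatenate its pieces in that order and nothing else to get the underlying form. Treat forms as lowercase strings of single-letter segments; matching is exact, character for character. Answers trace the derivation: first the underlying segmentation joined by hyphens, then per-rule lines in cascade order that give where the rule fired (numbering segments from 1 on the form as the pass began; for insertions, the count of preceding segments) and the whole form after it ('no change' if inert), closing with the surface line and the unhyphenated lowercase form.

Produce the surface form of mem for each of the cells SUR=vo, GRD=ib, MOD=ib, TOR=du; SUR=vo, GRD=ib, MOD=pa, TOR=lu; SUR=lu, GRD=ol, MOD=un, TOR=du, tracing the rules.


cell SUR=vo, GRD=ib, MOD=ib, TOR=du:
underlying: le-mem-ri-im-nl
1. 0 -> i / C _ C: inserts after position(s) 5, 9, 10: lememiriiminil
2. o -> e, u -> i / F C0 _: no change
3. k -> g, p -> b, s -> z, t -> d / V _ V: no change
surface: lememiriiminil

cell SUR=vo, GRD=ib, MOD=pa, TOR=lu:
underlying: og-mem-ri-ta-nl
1. 0 -> i / C _ C: inserts after position(s) 2, 5, 10: ogimemiritanil
2. o -> e, u -> i / F C0 _: no change
3. k -> g, p -> b, s -> z, t -> d / V _ V: fires at position(s) 10: ogimemiridanil
surface: ogimemiridanil

cell SUR=lu, GRD=ol, MOD=un, TOR=du:
underlying: le-mem-m-bu-ro
1. 0 -> i / C _ C: inserts after position(s) 5, 6: lememimiburo
2. o -> e, u -> i / F C0 _: fires at position(s) 10: lememimibiro
3. k -> g, p -> b, s -> z, t -> d / V _ V: no change
surface: lememimibiro
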